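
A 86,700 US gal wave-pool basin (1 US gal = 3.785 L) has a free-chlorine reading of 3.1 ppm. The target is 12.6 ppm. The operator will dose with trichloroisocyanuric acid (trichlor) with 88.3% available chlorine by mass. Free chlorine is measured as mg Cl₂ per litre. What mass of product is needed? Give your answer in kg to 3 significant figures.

3.53 kg

Volume: 86,700 US gal × 3.785 L/gal = 328,160 L.
Chlorine deficit: 12.6 − 3.1 = 9.5 ppm = 9.5 mg/L as Cl₂.
Cl₂ equivalent needed: 9.5 mg/L × 328,160 L = 3,118,000 mg = 3118 g.
Product at 88.3% available chlorine: 3118 / 0.883 = 3531 g.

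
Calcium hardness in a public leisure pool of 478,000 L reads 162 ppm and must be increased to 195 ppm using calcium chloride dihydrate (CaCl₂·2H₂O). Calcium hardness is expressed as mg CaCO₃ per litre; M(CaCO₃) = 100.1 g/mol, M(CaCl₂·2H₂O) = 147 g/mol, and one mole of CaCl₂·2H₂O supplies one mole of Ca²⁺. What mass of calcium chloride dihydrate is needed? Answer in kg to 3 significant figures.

Hardness to add: (195 − 162) = 33 mg/L as CaCO₃ × 478,000 L = 15,770 g as CaCO₃.
Moles of Ca²⁺ (1 mol Ca²⁺ ≡ 1 mol CaCO₃): 15,770 / 100.1 g/mol = 157.6 mol.
Mass of CaCl₂·2H₂O: 157.6 × 147 = 23,160 g.

23.2 kg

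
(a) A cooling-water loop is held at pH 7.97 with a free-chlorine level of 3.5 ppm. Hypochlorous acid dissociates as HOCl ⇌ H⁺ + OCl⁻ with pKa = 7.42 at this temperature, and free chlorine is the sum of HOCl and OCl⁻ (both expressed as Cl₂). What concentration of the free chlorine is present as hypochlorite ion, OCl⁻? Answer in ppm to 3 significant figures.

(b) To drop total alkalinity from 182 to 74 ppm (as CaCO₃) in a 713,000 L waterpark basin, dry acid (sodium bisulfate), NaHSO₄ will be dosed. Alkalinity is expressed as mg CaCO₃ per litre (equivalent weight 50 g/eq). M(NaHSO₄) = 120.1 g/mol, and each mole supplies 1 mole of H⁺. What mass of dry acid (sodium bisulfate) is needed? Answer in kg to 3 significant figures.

(a) 2.73 ppm; (b) 185 kg

(a) [OCl⁻]/[HOCl] = 10^(pH − pKa) = 10^(7.97 − 7.42) = 10^0.55 = 3.548.
(a) Fraction as HOCl = 1 / (1 + 3.548) = 0.2199.
(a) OCl⁻ = (1 − 0.2199) × 3.5 ppm = 2.73 ppm.

(b) Alkalinity to neutralize: (182 − 74) = 108 mg/L as CaCO₃ × 713,000 L = 77,000 g as CaCO₃.
(b) Equivalents of H⁺ required: 77,000 ÷ 50 g/eq = 1540 eq = 1540 mol NaHSO₄.
(b) Mass of NaHSO₄: 1540 × 120.1 = 185,000 g.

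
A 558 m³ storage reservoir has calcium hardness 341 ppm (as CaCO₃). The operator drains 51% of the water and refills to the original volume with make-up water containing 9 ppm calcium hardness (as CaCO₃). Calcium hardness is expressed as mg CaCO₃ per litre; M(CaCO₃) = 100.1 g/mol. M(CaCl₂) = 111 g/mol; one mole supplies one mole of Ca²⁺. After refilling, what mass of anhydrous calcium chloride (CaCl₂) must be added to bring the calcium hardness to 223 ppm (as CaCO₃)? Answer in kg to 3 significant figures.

31.8 kg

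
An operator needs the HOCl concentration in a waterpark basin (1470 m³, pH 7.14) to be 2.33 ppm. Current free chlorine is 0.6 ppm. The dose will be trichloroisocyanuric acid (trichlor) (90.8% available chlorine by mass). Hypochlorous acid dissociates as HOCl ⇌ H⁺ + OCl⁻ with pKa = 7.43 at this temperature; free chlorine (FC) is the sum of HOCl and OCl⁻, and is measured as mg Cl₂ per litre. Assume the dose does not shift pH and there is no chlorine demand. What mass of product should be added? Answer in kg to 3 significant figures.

Volume: 1470 m³ = 1,470,000 L.
[OCl⁻]/[HOCl] = 10^(pH − pKa) = 10^(7.14 − 7.43) = 0.5129; fraction as HOCl = 1/(1 + 0.5129) = 0.661.
Free chlorine required for 2.33 ppm HOCl: 2.33 / 0.661 = 3.525 ppm.
FC to add: 3.525 − 0.6 = 2.925 mg/L as Cl₂.
Cl₂ equivalent: 2.925 mg/L × 1,470,000 L = 4300 g.
Product at 90.8% available Cl: 4300 / 0.908 = 4735 g.

4.74 kg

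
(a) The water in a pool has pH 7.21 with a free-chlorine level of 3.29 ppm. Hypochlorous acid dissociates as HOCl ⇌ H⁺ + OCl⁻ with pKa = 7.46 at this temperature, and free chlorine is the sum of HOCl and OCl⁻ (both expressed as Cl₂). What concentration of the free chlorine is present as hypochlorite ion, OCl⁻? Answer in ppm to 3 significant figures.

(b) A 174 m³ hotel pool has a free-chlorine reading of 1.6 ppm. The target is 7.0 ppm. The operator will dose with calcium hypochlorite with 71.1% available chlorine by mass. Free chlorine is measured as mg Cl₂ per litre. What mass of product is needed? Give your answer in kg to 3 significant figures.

(a) 1.18 ppm; (b) 1.32 kg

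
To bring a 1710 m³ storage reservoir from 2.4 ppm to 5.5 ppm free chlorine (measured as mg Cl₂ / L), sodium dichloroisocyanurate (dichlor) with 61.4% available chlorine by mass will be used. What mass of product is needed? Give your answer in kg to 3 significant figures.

8.63 kg

Volume: 1710 m³ = 1,710,000 L.
Chlorine deficit: 5.5 − 2.4 = 3.1 ppm = 3.1 mg/L as Cl₂.
Cl₂ equivalent needed: 3.1 mg/L × 1,710,000 L = 5,301,000 mg = 5301 g.
Product at 61.4% available chlorine: 5301 / 0.614 = 8634 g.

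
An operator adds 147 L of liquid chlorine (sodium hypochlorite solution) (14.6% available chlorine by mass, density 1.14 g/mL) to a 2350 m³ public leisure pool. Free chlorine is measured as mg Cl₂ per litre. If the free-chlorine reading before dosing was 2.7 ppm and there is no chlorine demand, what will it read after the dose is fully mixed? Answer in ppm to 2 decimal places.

13.11 ppm

Volume: 2350 m³ = 2,350,000 L.
Mass of solution: 147 L × 1000 mL/L × 1.14 g/mL = 167,600 g.
Available chlorine delivered: 167,600 g × 0.146 = 24,470 g as Cl₂.
Concentration rise: 24,470 g / 2,350,000 L = 10.41 mg/L = 10.41 ppm.
Final FC: 2.7 + 10.41 = 13.11 ppm.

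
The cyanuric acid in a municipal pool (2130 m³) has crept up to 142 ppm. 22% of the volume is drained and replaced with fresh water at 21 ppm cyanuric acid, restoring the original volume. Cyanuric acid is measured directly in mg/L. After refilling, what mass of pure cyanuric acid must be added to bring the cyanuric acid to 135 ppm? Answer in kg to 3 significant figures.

Volume: 2130 m³ = 2,130,000 L.
After draining 22% and refilling: 142 × 0.78 + 21 × 0.22 = 115.38 ppm.
Deficit to target: 135 − 115.38 = 19.62 mg/L.
Mass: 19.62 mg/L × 2,130,000 L = 41,790 g cyanuric acid.

41.8 kg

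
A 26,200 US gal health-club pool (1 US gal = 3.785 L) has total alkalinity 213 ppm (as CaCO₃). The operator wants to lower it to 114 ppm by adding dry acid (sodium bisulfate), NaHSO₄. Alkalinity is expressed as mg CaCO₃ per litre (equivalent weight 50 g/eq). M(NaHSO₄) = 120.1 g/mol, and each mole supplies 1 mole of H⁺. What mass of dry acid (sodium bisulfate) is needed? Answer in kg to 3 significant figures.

Volume: 26,200 US gal × 3.785 L/gal = 99,167 L.
Alkalinity to neutralize: (213 − 114) = 99 mg/L as CaCO₃ × 99,167 L = 9818 g as CaCO₃.
Equivalents of H⁺ required: 9818 ÷ 50 g/eq = 196.4 eq = 196.4 mol NaHSO₄.
Mass of NaHSO₄: 196.4 × 120.1 = 23,580 g.

23.6 kg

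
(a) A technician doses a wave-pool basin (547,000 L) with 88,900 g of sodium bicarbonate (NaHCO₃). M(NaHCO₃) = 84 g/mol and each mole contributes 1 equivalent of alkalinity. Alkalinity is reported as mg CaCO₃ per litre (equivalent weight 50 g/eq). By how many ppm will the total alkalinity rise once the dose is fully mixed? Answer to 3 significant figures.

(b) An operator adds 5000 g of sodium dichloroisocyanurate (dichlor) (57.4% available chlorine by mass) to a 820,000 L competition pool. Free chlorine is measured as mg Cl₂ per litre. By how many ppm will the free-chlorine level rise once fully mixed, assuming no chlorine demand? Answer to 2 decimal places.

(a) 96.7 ppm; (b) 3.50 ppm

(a) Moles of NaHCO₃: 88,900 g ÷ 84 g/mol = 1058 mol → 1058 eq of alkalinity.
(a) As CaCO₃: 1058 eq × 50 g/eq = 52,920 g.
(a) Rise: 52,920 g / 547,000 L × 1000 = 96.74 mg/L.

(b) Available chlorine delivered: 5000 g × 0.574 = 2870 g as Cl₂.
(b) Concentration rise: 2870 g / 820,000 L = 3.5 mg/L = 3.50 ppm.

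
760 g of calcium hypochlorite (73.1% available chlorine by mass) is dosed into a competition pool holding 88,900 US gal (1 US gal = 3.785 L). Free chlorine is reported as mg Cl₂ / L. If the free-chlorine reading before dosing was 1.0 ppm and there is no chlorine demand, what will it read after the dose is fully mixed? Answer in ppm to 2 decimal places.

2.65 ppm

Volume: 88,900 US gal × 3.785 L/gal = 336,486 L.
Available chlorine delivered: 760 g × 0.731 = 555.6 g as Cl₂.
Concentration rise: 555.6 g / 336,486 L = 1.651 mg/L = 1.65 ppm.
Final FC: 1.0 + 1.65 = 2.65 ppm.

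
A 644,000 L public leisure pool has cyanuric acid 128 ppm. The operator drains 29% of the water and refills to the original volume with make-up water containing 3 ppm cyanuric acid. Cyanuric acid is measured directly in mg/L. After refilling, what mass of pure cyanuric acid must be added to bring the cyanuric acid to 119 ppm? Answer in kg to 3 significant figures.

17.5 kg

After draining 29% and refilling: 128 × 0.71 + 3 × 0.29 = 91.75 ppm.
Deficit to target: 119 − 91.75 = 27.25 mg/L.
Mass: 27.25 mg/L × 644,000 L = 17,550 g cyanuric acid.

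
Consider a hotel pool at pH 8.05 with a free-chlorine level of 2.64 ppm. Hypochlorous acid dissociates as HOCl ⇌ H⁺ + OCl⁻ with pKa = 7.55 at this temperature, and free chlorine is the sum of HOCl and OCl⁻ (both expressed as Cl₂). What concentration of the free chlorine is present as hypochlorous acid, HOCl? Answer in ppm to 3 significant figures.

[OCl⁻]/[HOCl] = 10^(pH − pKa) = 10^(8.05 − 7.55) = 10^0.50 = 3.162.
Fraction as HOCl = 1 / (1 + 3.162) = 0.2403.
HOCl = 0.2403 × 2.64 ppm = 0.6343 ppm.

0.634 ppm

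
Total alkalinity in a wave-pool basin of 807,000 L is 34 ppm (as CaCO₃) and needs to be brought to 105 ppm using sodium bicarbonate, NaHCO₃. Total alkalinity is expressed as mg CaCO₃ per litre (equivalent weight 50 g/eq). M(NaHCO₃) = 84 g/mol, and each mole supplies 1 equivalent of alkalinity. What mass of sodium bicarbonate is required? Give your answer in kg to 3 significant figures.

Alkalinity to add: (105 − 34) = 71 mg/L as CaCO₃ × 807,000 L = 57,300 g as CaCO₃.
Equivalents: 57,300 g ÷ 50 g/eq = 1146 eq.
NaHCO₃ supplies 1 eq per mole → 1146 mol.
Mass: 1146 mol × 84 g/mol = 96,260 g.

96.3 kg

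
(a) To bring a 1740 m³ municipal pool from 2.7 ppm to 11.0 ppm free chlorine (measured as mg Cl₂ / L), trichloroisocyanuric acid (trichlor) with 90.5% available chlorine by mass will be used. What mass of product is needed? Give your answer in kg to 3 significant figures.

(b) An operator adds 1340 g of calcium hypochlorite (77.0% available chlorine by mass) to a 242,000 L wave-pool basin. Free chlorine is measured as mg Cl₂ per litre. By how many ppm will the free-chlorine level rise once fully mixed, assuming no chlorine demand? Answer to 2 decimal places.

(a) 16.0 kg; (b) 4.26 ppm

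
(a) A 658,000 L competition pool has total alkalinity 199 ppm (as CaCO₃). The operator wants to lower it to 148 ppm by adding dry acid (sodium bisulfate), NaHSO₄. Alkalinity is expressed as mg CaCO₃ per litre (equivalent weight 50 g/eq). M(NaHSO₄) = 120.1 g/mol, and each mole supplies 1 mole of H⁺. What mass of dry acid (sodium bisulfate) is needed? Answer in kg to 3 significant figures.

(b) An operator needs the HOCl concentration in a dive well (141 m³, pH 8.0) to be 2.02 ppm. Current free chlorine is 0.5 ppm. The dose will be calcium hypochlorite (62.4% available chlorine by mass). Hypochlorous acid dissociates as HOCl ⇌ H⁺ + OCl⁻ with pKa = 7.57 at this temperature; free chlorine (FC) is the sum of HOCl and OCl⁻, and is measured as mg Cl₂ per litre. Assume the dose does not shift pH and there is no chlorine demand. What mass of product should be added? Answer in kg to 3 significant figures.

(a) Alkalinity to neutralize: (199 − 148) = 51 mg/L as CaCO₃ × 658,000 L = 33,560 g as CaCO₃.
(a) Equivalents of H⁺ required: 33,560 ÷ 50 g/eq = 671.2 eq = 671.2 mol NaHSO₄.
(a) Mass of NaHSO₄: 671.2 × 120.1 = 80,610 g.

(b) Volume: 141 m³ = 141,000 L.
(b) [OCl⁻]/[HOCl] = 10^(pH − pKa) = 10^(8.0 − 7.57) = 2.692; fraction as HOCl = 1/(1 + 2.692) = 0.2709.
(b) Free chlorine required for 2.02 ppm HOCl: 2.02 / 0.2709 = 7.457 ppm.
(b) FC to add: 7.457 − 0.5 = 6.957 mg/L as Cl₂.
(b) Cl₂ equivalent: 6.957 mg/L × 141,000 L = 980.9 g.
(b) Product at 62.4% available Cl: 980.9 / 0.624 = 1572 g.

(a) 80.6 kg; (b) 1.57 kg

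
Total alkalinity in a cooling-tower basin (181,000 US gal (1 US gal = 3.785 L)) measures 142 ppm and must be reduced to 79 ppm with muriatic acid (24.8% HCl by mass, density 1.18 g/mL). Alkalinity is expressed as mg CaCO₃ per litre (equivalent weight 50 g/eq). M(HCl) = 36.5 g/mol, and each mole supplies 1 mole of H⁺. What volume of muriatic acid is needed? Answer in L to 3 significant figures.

108 L

Volume: 181,000 US gal × 3.785 L/gal = 685,085 L.
Alkalinity to neutralize: (142 − 79) = 63 mg/L as CaCO₃ × 685,085 L = 43,160 g as CaCO₃.
Equivalents of H⁺ required: 43,160 ÷ 50 g/eq = 863.2 eq = 863.2 mol HCl.
Mass of HCl: 863.2 × 36.5 = 31,510 g.
Mass of 24.8% solution: 31,510 / 0.248 = 127,000 g.
Volume: 127,000 g ÷ 1.18 g/mL = 107,700 mL.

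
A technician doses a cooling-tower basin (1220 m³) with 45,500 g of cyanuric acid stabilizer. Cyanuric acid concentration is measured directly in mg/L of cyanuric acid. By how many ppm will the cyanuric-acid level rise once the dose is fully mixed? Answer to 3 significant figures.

Volume: 1220 m³ = 1,220,000 L.
Rise: 45,500 g / 1,220,000 L × 1000 = 37.3 mg/L.

37.3 ppm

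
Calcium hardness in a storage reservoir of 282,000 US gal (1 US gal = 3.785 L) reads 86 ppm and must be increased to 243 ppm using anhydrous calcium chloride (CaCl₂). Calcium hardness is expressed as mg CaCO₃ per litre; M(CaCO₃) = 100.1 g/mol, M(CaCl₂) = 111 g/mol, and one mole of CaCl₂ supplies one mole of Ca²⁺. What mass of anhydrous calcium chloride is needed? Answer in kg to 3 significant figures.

186 kg

Volume: 282,000 US gal × 3.785 L/gal = 1,067,370 L.
Hardness to add: (243 − 86) = 157 mg/L as CaCO₃ × 1,067,370 L = 167,600 g as CaCO₃.
Moles of Ca²⁺ (1 mol Ca²⁺ ≡ 1 mol CaCO₃): 167,600 / 100.1 g/mol = 1674 mol.
Mass of CaCl₂: 1674 × 111 = 185,800 g.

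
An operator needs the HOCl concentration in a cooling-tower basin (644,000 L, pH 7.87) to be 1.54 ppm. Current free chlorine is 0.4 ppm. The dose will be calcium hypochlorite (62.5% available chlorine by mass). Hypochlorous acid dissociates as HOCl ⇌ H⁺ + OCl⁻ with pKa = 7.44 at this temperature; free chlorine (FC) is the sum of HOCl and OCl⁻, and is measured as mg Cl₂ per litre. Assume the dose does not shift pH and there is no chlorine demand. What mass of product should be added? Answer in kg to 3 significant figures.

[OCl⁻]/[HOCl] = 10^(pH − pKa) = 10^(7.87 − 7.44) = 2.692; fraction as HOCl = 1/(1 + 2.692) = 0.2709.
Free chlorine required for 1.54 ppm HOCl: 1.54 / 0.2709 = 5.685 ppm.
FC to add: 5.685 − 0.4 = 5.285 mg/L as Cl₂.
Cl₂ equivalent: 5.285 mg/L × 644,000 L = 3404 g.
Product at 62.5% available Cl: 3404 / 0.625 = 5446 g.

5.45 kg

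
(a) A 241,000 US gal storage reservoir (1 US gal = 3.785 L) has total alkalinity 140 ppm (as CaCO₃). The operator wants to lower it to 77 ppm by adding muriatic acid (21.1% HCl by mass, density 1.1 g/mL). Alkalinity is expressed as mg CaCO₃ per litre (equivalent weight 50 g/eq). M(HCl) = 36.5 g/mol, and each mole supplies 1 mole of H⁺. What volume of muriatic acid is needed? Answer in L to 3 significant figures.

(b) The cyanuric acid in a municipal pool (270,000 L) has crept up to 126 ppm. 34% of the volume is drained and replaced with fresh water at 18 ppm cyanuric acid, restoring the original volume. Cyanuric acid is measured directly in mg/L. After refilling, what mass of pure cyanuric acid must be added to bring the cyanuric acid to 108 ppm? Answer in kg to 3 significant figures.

(a) Volume: 241,000 US gal × 3.785 L/gal = 912,185 L.
(a) Alkalinity to neutralize: (140 − 77) = 63 mg/L as CaCO₃ × 912,185 L = 57,470 g as CaCO₃.
(a) Equivalents of H⁺ required: 57,470 ÷ 50 g/eq = 1149 eq = 1149 mol HCl.
(a) Mass of HCl: 1149 × 36.5 = 41,950 g.
(a) Mass of 21.1% solution: 41,950 / 0.211 = 198,800 g.
(a) Volume: 198,800 g ÷ 1.1 g/mL = 180,700 mL.

(b) After draining 34% and refilling: 126 × 0.66 + 18 × 0.34 = 89.28 ppm.
(b) Deficit to target: 108 − 89.28 = 18.72 mg/L.
(b) Mass: 18.72 mg/L × 270,000 L = 5054 g cyanuric acid.

(a) 181 L; (b) 5.05 kg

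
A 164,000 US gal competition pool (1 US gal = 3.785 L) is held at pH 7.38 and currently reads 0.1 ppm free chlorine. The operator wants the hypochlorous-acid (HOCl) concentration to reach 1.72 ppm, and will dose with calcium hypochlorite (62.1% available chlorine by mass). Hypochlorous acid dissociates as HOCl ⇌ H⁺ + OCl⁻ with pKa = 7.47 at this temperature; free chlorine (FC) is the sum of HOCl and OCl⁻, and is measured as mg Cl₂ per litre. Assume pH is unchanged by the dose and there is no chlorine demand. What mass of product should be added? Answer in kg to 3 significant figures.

Volume: 164,000 US gal × 3.785 L/gal = 620,740 L.
[OCl⁻]/[HOCl] = 10^(pH − pKa) = 10^(7.38 − 7.47) = 0.8128; fraction as HOCl = 1/(1 + 0.8128) = 0.5516.
Free chlorine required for 1.72 ppm HOCl: 1.72 / 0.5516 = 3.118 ppm.
FC to add: 3.118 − 0.1 = 3.018 mg/L as Cl₂.
Cl₂ equivalent: 3.018 mg/L × 620,740 L = 1873 g.
Product at 62.1% available Cl: 1873 / 0.621 = 3017 g.

3.02 kg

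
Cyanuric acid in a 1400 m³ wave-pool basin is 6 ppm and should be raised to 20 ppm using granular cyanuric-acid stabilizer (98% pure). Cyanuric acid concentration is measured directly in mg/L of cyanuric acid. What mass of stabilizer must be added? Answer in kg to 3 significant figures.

20.0 kg

Volume: 1400 m³ = 1,400,000 L.
CYA to add: (20 − 6) = 14 mg/L × 1,400,000 L = 19,600 g cyanuric acid.
At 98% purity: 19,600 / 0.98 = 20,000 g product.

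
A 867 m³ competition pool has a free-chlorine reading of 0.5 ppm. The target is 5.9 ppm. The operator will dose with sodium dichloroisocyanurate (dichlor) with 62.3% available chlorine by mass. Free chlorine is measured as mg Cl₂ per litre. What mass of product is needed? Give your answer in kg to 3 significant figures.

7.51 kg

Volume: 867 m³ = 867,000 L.
Chlorine deficit: 5.9 − 0.5 = 5.4 ppm = 5.4 mg/L as Cl₂.
Cl₂ equivalent needed: 5.4 mg/L × 867,000 L = 4,682,000 mg = 4682 g.
Product at 62.3% available chlorine: 4682 / 0.623 = 7515 g.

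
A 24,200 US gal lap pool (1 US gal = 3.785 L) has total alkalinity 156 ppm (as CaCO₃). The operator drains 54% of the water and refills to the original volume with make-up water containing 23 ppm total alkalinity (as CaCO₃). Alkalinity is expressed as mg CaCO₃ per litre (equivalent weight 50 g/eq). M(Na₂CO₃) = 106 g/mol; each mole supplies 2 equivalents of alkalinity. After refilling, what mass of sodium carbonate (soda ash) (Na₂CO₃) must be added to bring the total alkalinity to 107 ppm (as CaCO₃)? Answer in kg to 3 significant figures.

2.22 kg

Volume: 24,200 US gal × 3.785 L/gal = 91,597 L.
After draining 54% and refilling: 156 × 0.46 + 23 × 0.54 = 84.18 ppm.
Deficit to target: 107 − 84.18 = 22.82 mg/L.
As CaCO₃: 22.82 mg/L × 91,597 L = 2090 g; ÷ 50 g/eq ÷ 2 = 20.9 mol Na₂CO₃.
Mass: 20.9 × 106 = 2216 g.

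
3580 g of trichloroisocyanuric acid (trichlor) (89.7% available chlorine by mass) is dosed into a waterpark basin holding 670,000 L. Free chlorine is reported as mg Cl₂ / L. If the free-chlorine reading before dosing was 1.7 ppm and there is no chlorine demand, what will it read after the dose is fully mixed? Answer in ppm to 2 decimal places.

6.49 ppm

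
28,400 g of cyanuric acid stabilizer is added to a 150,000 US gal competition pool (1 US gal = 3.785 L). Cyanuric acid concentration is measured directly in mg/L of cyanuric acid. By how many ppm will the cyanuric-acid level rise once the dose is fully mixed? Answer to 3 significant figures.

50.0 ppm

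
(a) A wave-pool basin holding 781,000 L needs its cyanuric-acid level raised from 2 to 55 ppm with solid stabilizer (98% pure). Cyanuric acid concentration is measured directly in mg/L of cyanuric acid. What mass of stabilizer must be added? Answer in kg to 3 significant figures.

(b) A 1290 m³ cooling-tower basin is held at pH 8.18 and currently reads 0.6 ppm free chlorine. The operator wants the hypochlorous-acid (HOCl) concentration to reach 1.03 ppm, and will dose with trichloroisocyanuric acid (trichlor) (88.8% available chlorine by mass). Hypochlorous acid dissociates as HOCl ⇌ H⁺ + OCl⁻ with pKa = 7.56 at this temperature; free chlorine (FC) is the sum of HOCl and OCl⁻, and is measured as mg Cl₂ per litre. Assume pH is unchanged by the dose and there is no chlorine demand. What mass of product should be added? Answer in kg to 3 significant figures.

(a) CYA to add: (55 − 2) = 53 mg/L × 781,000 L = 41,390 g cyanuric acid.
(a) At 98% purity: 41,390 / 0.98 = 42,240 g product.

(b) Volume: 1290 m³ = 1,290,000 L.
(b) [OCl⁻]/[HOCl] = 10^(pH − pKa) = 10^(8.18 − 7.56) = 4.169; fraction as HOCl = 1/(1 + 4.169) = 0.1935.
(b) Free chlorine required for 1.03 ppm HOCl: 1.03 / 0.1935 = 5.324 ppm.
(b) FC to add: 5.324 − 0.6 = 4.724 mg/L as Cl₂.
(b) Cl₂ equivalent: 4.724 mg/L × 1,290,000 L = 6094 g.
(b) Product at 88.8% available Cl: 6094 / 0.888 = 6862 g.

(a) 42.2 kg; (b) 6.86 kg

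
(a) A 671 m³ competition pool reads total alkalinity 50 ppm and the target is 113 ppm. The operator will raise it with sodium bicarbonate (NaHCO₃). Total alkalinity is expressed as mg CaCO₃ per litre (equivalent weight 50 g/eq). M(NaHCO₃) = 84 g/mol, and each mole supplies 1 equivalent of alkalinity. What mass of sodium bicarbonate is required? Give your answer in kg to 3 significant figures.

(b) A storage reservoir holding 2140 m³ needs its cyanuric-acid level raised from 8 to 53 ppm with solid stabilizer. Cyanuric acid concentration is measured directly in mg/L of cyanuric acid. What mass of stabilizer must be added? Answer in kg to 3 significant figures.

(a) Volume: 671 m³ = 671,000 L.
(a) Alkalinity to add: (113 − 50) = 63 mg/L as CaCO₃ × 671,000 L = 42,270 g as CaCO₃.
(a) Equivalents: 42,270 g ÷ 50 g/eq = 845.5 eq.
(a) NaHCO₃ supplies 1 eq per mole → 845.5 mol.
(a) Mass: 845.5 mol × 84 g/mol = 71,020 g.

(b) Volume: 2140 m³ = 2,140,000 L.
(b) CYA to add: (53 − 8) = 45 mg/L × 2,140,000 L = 96,300 g cyanuric acid.

(a) 71.0 kg; (b) 96.3 kg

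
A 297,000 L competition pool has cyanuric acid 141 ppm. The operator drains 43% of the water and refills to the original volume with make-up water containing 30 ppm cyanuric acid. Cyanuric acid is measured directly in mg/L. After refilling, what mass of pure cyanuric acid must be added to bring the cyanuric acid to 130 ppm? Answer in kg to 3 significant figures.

10.9 kg

After draining 43% and refilling: 141 × 0.57 + 30 × 0.43 = 93.27 ppm.
Deficit to target: 130 − 93.27 = 36.73 mg/L.
Mass: 36.73 mg/L × 297,000 L = 10,910 g cyanuric acid.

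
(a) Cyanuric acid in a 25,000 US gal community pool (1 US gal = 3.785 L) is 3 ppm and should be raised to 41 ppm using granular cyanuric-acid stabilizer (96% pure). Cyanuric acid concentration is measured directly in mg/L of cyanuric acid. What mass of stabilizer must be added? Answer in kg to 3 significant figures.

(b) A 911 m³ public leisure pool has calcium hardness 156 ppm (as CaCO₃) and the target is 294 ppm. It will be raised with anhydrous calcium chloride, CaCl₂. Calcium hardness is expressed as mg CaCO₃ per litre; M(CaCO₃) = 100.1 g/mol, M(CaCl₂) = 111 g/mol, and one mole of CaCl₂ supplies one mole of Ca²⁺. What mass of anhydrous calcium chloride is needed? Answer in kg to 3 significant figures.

(a) Volume: 25,000 US gal × 3.785 L/gal = 94,625 L.
(a) CYA to add: (41 − 3) = 38 mg/L × 94,625 L = 3596 g cyanuric acid.
(a) At 96% purity: 3596 / 0.96 = 3746 g product.

(b) Volume: 911 m³ = 911,000 L.
(b) Hardness to add: (294 − 156) = 138 mg/L as CaCO₃ × 911,000 L = 125,700 g as CaCO₃.
(b) Moles of Ca²⁺ (1 mol Ca²⁺ ≡ 1 mol CaCO₃): 125,700 / 100.1 g/mol = 1256 mol.
(b) Mass of CaCl₂: 1256 × 111 = 139,400 g.

(a) 3.75 kg; (b) 139 kg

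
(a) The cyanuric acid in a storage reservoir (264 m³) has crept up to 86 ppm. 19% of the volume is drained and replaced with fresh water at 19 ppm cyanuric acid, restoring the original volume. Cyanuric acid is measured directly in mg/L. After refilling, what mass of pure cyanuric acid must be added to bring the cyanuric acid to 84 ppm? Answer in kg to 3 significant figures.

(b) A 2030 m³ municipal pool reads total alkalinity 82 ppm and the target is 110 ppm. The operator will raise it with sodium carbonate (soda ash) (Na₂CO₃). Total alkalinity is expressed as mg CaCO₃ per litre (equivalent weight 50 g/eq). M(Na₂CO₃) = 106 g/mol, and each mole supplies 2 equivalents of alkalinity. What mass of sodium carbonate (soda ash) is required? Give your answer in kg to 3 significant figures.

(a) 2.83 kg; (b) 60.3 kg

(a) Volume: 264 m³ = 264,000 L.
(a) After draining 19% and refilling: 86 × 0.81 + 19 × 0.19 = 73.27 ppm.
(a) Deficit to target: 84 − 73.27 = 10.73 mg/L.
(a) Mass: 10.73 mg/L × 264,000 L = 2833 g cyanuric acid.

(b) Volume: 2030 m³ = 2,030,000 L.
(b) Alkalinity to add: (110 − 82) = 28 mg/L as CaCO₃ × 2,030,000 L = 56,840 g as CaCO₃.
(b) Equivalents: 56,840 g ÷ 50 g/eq = 1137 eq.
(b) Each mole of Na₂CO₃ supplies 2 eq, so 1137 / 2 = 568.4 mol.
(b) Mass: 568.4 mol × 106 g/mol = 60,250 g.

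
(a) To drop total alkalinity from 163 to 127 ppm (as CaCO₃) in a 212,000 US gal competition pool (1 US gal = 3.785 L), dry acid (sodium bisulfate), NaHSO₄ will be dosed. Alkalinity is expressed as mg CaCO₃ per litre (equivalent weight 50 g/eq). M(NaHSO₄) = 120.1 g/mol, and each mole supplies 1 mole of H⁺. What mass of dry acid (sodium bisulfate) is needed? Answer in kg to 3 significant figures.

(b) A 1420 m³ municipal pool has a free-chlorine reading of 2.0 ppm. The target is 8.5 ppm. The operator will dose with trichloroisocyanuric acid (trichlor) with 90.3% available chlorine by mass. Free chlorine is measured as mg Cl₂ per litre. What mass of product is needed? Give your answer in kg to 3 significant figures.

(a) 69.4 kg; (b) 10.2 kg

(a) Volume: 212,000 US gal × 3.785 L/gal = 802,420 L.
(a) Alkalinity to neutralize: (163 − 127) = 36 mg/L as CaCO₃ × 802,420 L = 28,890 g as CaCO₃.
(a) Equivalents of H⁺ required: 28,890 ÷ 50 g/eq = 577.7 eq = 577.7 mol NaHSO₄.
(a) Mass of NaHSO₄: 577.7 × 120.1 = 69,390 g.

(b) Volume: 1420 m³ = 1,420,000 L.
(b) Chlorine deficit: 8.5 − 2.0 = 6.5 ppm = 6.5 mg/L as Cl₂.
(b) Cl₂ equivalent needed: 6.5 mg/L × 1,420,000 L = 9,230,000 mg = 9230 g.
(b) Product at 90.3% available chlorine: 9230 / 0.903 = 10,220 g.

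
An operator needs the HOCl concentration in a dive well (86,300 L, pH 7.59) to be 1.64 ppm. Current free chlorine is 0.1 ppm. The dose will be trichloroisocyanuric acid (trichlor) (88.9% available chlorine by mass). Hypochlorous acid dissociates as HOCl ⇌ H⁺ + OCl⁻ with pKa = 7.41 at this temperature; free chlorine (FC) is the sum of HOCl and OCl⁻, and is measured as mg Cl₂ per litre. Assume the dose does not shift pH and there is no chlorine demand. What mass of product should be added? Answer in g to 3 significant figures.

390 g

[OCl⁻]/[HOCl] = 10^(pH − pKa) = 10^(7.59 − 7.41) = 1.514; fraction as HOCl = 1/(1 + 1.514) = 0.3978.
Free chlorine required for 1.64 ppm HOCl: 1.64 / 0.3978 = 4.122 ppm.
FC to add: 4.122 − 0.1 = 4.022 mg/L as Cl₂.
Cl₂ equivalent: 4.022 mg/L × 86,300 L = 347.1 g.
Product at 88.9% available Cl: 347.1 / 0.889 = 390.5 g.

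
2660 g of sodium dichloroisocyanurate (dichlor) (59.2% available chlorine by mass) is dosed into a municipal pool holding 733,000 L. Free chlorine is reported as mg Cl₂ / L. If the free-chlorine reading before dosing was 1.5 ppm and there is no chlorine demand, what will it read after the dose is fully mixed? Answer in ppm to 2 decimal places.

Available chlorine delivered: 2660 g × 0.592 = 1575 g as Cl₂.
Concentration rise: 1575 g / 733,000 L = 2.148 mg/L = 2.15 ppm.
Final FC: 1.5 + 2.15 = 3.65 ppm.

3.65 ppm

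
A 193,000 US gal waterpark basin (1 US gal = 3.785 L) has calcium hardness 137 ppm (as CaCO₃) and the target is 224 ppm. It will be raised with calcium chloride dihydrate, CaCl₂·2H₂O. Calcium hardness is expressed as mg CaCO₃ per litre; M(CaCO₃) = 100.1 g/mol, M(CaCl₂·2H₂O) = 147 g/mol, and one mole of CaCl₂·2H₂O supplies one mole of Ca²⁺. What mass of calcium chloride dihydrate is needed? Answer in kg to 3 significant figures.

Volume: 193,000 US gal × 3.785 L/gal = 730,505 L.
Hardness to add: (224 − 137) = 87 mg/L as CaCO₃ × 730,505 L = 63,550 g as CaCO₃.
Moles of Ca²⁺ (1 mol Ca²⁺ ≡ 1 mol CaCO₃): 63,550 / 100.1 g/mol = 634.9 mol.
Mass of CaCl₂·2H₂O: 634.9 × 147 = 93,330 g.

93.3 kg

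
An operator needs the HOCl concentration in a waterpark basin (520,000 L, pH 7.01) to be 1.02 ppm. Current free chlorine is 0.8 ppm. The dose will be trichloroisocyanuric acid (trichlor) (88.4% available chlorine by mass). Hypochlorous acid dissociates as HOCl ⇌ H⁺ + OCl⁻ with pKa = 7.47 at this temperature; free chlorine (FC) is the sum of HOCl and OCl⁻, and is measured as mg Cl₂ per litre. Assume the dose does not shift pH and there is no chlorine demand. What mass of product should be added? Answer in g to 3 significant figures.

[OCl⁻]/[HOCl] = 10^(pH − pKa) = 10^(7.01 − 7.47) = 0.3467; fraction as HOCl = 1/(1 + 0.3467) = 0.7425.
Free chlorine required for 1.02 ppm HOCl: 1.02 / 0.7425 = 1.374 ppm.
FC to add: 1.374 − 0.8 = 0.5737 mg/L as Cl₂.
Cl₂ equivalent: 0.5737 mg/L × 520,000 L = 298.3 g.
Product at 88.4% available Cl: 298.3 / 0.884 = 337.5 g.

337 g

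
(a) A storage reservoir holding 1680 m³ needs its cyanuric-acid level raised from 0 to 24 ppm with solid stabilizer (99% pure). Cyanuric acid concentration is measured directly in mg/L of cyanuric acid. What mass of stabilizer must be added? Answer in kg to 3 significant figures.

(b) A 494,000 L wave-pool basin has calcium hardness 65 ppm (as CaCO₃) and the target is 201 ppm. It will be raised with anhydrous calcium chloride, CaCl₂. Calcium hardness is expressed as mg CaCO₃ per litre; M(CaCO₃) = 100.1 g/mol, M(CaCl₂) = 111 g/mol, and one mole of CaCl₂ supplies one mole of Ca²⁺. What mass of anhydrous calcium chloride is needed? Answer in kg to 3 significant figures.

(a) Volume: 1680 m³ = 1,680,000 L.
(a) CYA to add: (24 − 0) = 24 mg/L × 1,680,000 L = 40,320 g cyanuric acid.
(a) At 99% purity: 40,320 / 0.99 = 40,730 g product.

(b) Hardness to add: (201 − 65) = 136 mg/L as CaCO₃ × 494,000 L = 67,180 g as CaCO₃.
(b) Moles of Ca²⁺ (1 mol Ca²⁺ ≡ 1 mol CaCO₃): 67,180 / 100.1 g/mol = 671.2 mol.
(b) Mass of CaCl₂: 671.2 × 111 = 74,500 g.

(a) 40.7 kg; (b) 74.5 kg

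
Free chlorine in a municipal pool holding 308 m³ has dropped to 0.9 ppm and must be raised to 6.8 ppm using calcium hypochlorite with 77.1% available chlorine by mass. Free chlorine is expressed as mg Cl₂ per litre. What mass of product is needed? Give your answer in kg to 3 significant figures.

2.36 kg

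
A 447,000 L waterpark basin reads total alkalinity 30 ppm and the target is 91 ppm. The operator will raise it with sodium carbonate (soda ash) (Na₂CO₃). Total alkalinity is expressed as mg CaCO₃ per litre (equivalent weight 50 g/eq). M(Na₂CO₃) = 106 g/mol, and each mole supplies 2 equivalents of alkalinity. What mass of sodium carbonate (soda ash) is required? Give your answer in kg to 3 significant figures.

28.9 kg

Alkalinity to add: (91 − 30) = 61 mg/L as CaCO₃ × 447,000 L = 27,270 g as CaCO₃.
Equivalents: 27,270 g ÷ 50 g/eq = 545.3 eq.
Each mole of Na₂CO₃ supplies 2 eq, so 545.3 / 2 = 272.7 mol.
Mass: 272.7 mol × 106 g/mol = 28,900 g.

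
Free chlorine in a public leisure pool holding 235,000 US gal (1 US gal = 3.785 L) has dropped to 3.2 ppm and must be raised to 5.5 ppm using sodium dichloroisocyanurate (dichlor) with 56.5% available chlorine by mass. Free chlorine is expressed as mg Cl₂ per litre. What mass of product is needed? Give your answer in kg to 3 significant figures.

3.62 kg

Volume: 235,000 US gal × 3.785 L/gal = 889,475 L.
Chlorine deficit: 5.5 − 3.2 = 2.3 ppm = 2.3 mg/L as Cl₂.
Cl₂ equivalent needed: 2.3 mg/L × 889,475 L = 2,046,000 mg = 2046 g.
Product at 56.5% available chlorine: 2046 / 0.565 = 3621 g.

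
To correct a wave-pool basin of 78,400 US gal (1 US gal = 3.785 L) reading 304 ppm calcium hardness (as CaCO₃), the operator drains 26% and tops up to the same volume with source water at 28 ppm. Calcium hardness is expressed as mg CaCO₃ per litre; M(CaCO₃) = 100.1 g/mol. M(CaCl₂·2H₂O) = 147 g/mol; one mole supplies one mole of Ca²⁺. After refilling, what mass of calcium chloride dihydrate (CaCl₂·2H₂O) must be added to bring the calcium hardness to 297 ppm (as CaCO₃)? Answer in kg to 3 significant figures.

Volume: 78,400 US gal × 3.785 L/gal = 296,744 L.
After draining 26% and refilling: 304 × 0.74 + 28 × 0.26 = 232.24 ppm.
Deficit to target: 297 − 232.24 = 64.76 mg/L.
As CaCO₃: 64.76 mg/L × 296,744 L = 19,220 g; ÷ 100.1 = 192 mol Ca²⁺.
Mass: 192 × 147 = 28,220 g.

28.2 kg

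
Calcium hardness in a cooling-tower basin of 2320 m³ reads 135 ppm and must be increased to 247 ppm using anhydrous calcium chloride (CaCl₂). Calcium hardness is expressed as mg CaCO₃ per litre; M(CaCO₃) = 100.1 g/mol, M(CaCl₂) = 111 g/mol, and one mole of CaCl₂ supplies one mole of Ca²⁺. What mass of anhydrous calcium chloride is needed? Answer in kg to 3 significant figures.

288 kg

Volume: 2320 m³ = 2,320,000 L.
Hardness to add: (247 − 135) = 112 mg/L as CaCO₃ × 2,320,000 L = 259,800 g as CaCO₃.
Moles of Ca²⁺ (1 mol Ca²⁺ ≡ 1 mol CaCO₃): 259,800 / 100.1 g/mol = 2596 mol.
Mass of CaCl₂: 2596 × 111 = 288,100 g.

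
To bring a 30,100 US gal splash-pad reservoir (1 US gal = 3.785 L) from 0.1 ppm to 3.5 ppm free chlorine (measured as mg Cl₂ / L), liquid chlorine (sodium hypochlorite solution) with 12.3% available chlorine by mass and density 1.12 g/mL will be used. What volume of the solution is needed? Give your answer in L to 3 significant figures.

2.81 L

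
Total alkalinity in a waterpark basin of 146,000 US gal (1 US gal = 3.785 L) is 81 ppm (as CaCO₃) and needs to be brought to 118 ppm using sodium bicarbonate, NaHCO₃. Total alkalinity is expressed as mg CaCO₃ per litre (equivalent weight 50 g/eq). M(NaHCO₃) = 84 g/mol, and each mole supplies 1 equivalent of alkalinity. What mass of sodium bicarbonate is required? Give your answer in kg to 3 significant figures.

Volume: 146,000 US gal × 3.785 L/gal = 552,610 L.
Alkalinity to add: (118 − 81) = 37 mg/L as CaCO₃ × 552,610 L = 20,450 g as CaCO₃.
Equivalents: 20,450 g ÷ 50 g/eq = 408.9 eq.
NaHCO₃ supplies 1 eq per mole → 408.9 mol.
Mass: 408.9 mol × 84 g/mol = 34,350 g.

34.4 kg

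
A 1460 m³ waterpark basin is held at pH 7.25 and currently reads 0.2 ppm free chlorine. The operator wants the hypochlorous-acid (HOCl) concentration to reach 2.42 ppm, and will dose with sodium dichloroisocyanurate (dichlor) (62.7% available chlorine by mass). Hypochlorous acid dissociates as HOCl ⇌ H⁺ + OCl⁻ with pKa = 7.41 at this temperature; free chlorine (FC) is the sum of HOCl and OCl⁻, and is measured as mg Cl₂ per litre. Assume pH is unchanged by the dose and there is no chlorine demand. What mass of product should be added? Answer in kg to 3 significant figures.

9.07 kg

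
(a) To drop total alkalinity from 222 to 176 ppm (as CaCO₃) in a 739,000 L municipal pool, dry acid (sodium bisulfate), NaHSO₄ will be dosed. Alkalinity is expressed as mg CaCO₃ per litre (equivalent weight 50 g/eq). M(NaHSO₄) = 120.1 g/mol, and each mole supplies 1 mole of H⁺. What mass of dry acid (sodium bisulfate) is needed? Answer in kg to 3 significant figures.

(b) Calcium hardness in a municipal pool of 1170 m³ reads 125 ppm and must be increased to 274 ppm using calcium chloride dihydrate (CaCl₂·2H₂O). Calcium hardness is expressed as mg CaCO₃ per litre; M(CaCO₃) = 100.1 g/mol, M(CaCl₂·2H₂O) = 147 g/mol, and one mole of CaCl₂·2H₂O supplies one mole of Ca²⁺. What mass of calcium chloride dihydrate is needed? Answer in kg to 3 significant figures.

(a) Alkalinity to neutralize: (222 − 176) = 46 mg/L as CaCO₃ × 739,000 L = 33,990 g as CaCO₃.
(a) Equivalents of H⁺ required: 33,990 ÷ 50 g/eq = 679.9 eq = 679.9 mol NaHSO₄.
(a) Mass of NaHSO₄: 679.9 × 120.1 = 81,650 g.

(b) Volume: 1170 m³ = 1,170,000 L.
(b) Hardness to add: (274 − 125) = 149 mg/L as CaCO₃ × 1,170,000 L = 174,300 g as CaCO₃.
(b) Moles of Ca²⁺ (1 mol Ca²⁺ ≡ 1 mol CaCO₃): 174,300 / 100.1 g/mol = 1742 mol.
(b) Mass of CaCl₂·2H₂O: 1742 × 147 = 256,000 g.

(a) 81.7 kg; (b) 256 kg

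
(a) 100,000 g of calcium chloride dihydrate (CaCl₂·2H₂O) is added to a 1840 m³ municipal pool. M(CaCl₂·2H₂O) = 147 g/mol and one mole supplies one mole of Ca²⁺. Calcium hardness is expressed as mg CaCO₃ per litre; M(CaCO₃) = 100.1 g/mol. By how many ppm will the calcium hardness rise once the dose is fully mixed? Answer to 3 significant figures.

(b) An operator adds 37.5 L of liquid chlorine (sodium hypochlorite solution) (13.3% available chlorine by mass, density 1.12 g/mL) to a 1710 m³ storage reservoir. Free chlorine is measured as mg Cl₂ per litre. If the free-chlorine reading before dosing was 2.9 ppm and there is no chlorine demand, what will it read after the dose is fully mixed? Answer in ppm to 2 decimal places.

(a) 37.0 ppm; (b) 6.17 ppm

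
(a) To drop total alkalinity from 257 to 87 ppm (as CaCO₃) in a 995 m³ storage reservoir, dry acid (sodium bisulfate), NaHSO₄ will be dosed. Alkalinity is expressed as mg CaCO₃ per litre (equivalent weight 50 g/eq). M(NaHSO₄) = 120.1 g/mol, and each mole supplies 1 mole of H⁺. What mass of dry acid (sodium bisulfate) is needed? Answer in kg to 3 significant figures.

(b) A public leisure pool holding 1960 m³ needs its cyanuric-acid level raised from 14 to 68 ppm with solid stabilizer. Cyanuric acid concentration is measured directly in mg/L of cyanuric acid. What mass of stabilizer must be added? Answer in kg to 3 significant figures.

(a) Volume: 995 m³ = 995,000 L.
(a) Alkalinity to neutralize: (257 − 87) = 170 mg/L as CaCO₃ × 995,000 L = 169,200 g as CaCO₃.
(a) Equivalents of H⁺ required: 169,200 ÷ 50 g/eq = 3383 eq = 3383 mol NaHSO₄.
(a) Mass of NaHSO₄: 3383 × 120.1 = 406,300 g.

(b) Volume: 1960 m³ = 1,960,000 L.
(b) CYA to add: (68 − 14) = 54 mg/L × 1,960,000 L = 105,800 g cyanuric acid.

(a) 406 kg; (b) 106 kg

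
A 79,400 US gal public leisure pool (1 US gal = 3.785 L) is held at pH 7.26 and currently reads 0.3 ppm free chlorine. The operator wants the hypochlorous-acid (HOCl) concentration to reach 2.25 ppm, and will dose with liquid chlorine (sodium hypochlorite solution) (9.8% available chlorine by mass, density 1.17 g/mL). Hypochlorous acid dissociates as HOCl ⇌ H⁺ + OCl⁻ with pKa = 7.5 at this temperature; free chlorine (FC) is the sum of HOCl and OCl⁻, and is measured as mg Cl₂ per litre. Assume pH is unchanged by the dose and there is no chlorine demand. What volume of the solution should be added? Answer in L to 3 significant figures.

Volume: 79,400 US gal × 3.785 L/gal = 300,529 L.
[OCl⁻]/[HOCl] = 10^(pH − pKa) = 10^(7.26 − 7.5) = 0.5754; fraction as HOCl = 1/(1 + 0.5754) = 0.6347.
Free chlorine required for 2.25 ppm HOCl: 2.25 / 0.6347 = 3.545 ppm.
FC to add: 3.545 − 0.3 = 3.245 mg/L as Cl₂.
Cl₂ equivalent: 3.245 mg/L × 300,529 L = 975.1 g.
Product at 9.8% available Cl: 975.1 / 0.098 = 9950 g.
Volume: 9950 g ÷ 1.17 g/mL = 8505 mL.

8.50 L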